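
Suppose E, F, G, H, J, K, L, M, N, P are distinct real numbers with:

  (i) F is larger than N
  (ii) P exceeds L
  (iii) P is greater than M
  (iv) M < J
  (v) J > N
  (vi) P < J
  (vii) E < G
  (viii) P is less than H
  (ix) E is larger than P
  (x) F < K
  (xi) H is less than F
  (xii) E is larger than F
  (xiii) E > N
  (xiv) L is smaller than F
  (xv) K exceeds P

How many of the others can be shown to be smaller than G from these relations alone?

The elements the relations force below G are L, N, M, P, H, F, E — no chain reaches any other.
That is 7.

7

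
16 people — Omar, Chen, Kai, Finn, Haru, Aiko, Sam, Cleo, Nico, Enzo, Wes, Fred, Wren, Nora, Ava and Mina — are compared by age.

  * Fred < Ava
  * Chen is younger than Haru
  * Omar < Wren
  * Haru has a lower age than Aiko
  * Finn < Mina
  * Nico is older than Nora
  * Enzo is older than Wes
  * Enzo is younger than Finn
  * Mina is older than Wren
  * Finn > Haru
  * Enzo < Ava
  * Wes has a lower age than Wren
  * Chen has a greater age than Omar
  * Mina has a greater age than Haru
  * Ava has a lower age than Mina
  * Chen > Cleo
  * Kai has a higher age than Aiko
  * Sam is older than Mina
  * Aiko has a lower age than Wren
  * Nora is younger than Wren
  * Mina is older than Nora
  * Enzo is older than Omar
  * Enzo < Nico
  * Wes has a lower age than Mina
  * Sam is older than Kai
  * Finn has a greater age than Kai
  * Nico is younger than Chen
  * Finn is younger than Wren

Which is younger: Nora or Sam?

Nora

Nora < Nico and Nico < Chen give Nora < Chen.
Then Chen < Haru extends the chain to Haru.
Then Haru < Aiko extends the chain to Aiko.
Then Aiko < Kai extends the chain to Kai.
With Kai < Finn: Nora < Nico < Chen < Haru < Aiko < Kai < Finn.
With Finn < Wren: Nora < Nico < Chen < Haru < Aiko < Kai < Finn < Wren.
Then Wren < Mina extends the chain to Mina.
With Mina < Sam: Nora < Nico < Chen < Haru < Aiko < Kai < Finn < Wren < Mina < Sam.
So Nora < Sam; Nora is the younger of the two.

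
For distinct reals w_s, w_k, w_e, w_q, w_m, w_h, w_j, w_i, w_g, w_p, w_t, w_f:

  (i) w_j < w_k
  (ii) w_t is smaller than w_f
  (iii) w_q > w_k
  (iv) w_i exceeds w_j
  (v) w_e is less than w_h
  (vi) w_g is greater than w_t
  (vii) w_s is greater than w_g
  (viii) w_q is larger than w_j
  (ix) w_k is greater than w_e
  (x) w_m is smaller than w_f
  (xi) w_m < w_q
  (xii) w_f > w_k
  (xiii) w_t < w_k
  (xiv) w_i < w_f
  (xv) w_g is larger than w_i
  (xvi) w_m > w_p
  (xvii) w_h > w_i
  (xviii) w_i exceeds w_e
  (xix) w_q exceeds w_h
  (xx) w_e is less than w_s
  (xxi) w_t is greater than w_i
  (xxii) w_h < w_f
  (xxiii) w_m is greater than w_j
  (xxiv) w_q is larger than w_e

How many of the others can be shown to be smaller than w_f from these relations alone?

The elements the relations force below w_f are w_p, w_e, w_j, w_i, w_t, w_h, w_k, w_m — no chain reaches any other.
That is 8.

8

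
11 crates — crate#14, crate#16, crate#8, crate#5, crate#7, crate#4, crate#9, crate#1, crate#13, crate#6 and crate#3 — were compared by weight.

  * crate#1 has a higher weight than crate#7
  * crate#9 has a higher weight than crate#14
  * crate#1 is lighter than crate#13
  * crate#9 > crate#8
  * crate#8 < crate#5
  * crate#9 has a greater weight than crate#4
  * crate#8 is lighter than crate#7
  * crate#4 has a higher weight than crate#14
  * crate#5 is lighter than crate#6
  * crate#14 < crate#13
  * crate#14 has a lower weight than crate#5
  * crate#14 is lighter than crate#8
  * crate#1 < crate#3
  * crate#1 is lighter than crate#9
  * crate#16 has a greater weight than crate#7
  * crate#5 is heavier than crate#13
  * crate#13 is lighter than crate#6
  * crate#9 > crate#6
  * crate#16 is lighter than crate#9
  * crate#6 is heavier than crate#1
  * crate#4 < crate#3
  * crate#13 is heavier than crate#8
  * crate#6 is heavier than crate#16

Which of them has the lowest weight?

Chaining upward from crate#14: directly above it, crate#4, crate#8, crate#13, crate#5, crate#9; then crate#7, crate#3, crate#6; then crate#1, crate#16.
That covers every other element, and nothing is given below crate#14, so crate#14 is the lowest weight.

crate#14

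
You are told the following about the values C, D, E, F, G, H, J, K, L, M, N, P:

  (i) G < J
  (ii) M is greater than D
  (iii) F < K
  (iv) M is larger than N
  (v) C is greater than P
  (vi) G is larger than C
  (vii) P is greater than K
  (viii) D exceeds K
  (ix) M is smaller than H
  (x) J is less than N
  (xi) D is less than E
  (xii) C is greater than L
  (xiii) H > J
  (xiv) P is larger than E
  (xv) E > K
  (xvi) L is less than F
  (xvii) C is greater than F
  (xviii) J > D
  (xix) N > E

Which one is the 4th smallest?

Piecing the relations together gives one ordering: L < F < K < D < E < P < C < G < J < N < M < H.
The 4th smallest is D.

D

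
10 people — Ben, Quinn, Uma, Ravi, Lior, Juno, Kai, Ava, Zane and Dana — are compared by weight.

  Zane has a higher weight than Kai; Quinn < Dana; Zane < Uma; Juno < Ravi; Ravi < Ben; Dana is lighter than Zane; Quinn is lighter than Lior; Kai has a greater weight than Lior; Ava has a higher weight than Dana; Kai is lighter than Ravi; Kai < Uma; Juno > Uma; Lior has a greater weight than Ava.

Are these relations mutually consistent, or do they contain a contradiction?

Every relation is compatible with Quinn < Dana < Ava < Lior < Kai < Zane < Uma < Juno < Ravi < Ben; the set is consistent.

consistent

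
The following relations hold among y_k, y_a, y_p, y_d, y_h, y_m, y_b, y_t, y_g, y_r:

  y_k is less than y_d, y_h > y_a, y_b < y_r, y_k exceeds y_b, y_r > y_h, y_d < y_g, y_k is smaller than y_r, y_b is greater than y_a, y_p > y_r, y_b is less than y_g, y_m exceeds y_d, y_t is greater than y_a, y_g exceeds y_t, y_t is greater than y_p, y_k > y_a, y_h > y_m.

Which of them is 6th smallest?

y_h

The consecutive relations fix a unique order: y_a < y_b < y_k < y_d < y_m < y_h < y_r < y_p < y_t < y_g.
Counting 6 from the smallest end gives y_h.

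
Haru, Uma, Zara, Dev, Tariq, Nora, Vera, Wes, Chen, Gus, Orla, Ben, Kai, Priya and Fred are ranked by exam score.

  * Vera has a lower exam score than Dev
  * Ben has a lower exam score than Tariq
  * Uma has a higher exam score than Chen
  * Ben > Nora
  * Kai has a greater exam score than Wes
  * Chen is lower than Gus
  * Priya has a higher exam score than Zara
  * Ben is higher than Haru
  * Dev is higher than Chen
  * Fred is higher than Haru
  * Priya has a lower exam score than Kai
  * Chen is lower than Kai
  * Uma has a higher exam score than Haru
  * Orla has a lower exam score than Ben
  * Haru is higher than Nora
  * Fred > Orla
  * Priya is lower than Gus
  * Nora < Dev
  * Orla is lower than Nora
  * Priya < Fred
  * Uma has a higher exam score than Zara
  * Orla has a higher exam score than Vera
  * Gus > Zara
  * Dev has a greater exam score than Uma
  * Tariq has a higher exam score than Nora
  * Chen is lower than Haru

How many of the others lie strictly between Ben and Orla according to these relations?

The relations place Orla below Ben. An element lies strictly between them when it is forced above Orla and also forced below Ben.
Above Orla: {Nora, Haru, Uma, Dev, Fred, Tariq}. Below Ben: {Vera, Chen, Nora, Haru}.
Intersection: {Nora, Haru} — 2.

2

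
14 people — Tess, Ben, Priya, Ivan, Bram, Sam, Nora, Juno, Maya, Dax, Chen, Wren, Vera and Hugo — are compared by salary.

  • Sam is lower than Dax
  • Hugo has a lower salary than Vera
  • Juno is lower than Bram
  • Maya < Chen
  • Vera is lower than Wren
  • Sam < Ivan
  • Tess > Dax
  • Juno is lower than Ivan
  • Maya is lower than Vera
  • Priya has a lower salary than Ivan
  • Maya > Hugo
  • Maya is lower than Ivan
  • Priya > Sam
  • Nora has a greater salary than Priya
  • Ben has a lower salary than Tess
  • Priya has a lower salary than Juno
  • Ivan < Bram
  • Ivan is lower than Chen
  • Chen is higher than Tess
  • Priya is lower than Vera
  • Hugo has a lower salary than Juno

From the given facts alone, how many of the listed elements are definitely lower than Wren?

5

From Wren the given relations immediately reach Vera.
From those, Hugo, Priya, Maya — 4 in total.
From those, Sam — 5 in total.
Nothing else is reachable below Wren; 5 in all.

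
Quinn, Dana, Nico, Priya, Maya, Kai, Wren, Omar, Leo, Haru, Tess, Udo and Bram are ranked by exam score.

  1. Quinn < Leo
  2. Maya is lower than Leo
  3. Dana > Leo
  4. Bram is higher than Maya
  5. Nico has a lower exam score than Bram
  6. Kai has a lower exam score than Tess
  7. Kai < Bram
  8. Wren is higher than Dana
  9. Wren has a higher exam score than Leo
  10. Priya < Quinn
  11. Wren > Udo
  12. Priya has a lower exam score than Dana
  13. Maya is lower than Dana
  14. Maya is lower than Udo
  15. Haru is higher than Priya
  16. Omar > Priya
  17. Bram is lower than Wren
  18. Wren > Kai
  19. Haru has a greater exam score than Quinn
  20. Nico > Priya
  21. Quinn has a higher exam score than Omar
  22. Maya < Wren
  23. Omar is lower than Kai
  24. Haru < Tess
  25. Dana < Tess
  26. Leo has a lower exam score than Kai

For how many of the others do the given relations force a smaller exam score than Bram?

7

The elements the relations force below Bram are Priya, Maya, Omar, Quinn, Nico, Leo, Kai — no chain reaches any other.
That is 7.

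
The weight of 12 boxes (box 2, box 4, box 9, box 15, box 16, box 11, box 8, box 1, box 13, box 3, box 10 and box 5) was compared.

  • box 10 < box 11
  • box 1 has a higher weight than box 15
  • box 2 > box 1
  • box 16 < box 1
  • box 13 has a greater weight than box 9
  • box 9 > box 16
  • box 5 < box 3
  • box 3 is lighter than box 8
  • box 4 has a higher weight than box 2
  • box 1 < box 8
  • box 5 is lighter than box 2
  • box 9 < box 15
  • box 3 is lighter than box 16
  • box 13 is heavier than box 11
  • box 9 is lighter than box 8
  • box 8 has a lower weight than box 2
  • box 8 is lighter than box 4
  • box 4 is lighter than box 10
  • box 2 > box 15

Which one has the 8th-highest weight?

box 15

Piecing the relations together gives one ordering: box 5 < box 3 < box 16 < box 9 < box 15 < box 1 < box 8 < box 2 < box 4 < box 10 < box 11 < box 13.
The 8th largest is box 15.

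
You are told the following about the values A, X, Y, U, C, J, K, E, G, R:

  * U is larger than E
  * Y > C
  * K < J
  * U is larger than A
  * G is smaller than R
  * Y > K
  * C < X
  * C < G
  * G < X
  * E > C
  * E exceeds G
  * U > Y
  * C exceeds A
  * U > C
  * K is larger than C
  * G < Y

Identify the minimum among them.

Chaining upward from A: directly above it, C, U; then G, E, K, X, Y; then R, J.
That covers every other element, and nothing is given below A, so A is the minimum.

A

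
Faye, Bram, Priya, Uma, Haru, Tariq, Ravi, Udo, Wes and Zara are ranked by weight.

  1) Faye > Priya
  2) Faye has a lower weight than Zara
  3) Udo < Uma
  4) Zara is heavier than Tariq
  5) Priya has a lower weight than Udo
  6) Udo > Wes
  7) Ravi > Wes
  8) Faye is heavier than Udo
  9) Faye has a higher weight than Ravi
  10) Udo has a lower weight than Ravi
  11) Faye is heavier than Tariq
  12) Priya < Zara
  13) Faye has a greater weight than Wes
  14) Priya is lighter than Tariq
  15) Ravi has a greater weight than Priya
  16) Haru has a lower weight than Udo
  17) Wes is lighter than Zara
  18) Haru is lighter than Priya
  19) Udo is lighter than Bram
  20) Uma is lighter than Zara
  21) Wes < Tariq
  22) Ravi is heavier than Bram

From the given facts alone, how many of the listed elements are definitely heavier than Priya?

The elements the relations force above Priya are Udo, Uma, Bram, Ravi, Tariq, Faye, Zara — no chain reaches any other.
That is 7.

7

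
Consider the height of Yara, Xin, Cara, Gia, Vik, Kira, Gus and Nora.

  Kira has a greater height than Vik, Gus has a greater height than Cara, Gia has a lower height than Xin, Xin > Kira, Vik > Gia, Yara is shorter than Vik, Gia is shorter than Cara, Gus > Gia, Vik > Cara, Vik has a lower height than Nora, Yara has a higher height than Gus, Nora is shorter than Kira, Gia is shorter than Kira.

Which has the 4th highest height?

Piecing the relations together gives one ordering: Gia < Cara < Gus < Yara < Vik < Nora < Kira < Xin.
The 4th largest is Vik.

Vik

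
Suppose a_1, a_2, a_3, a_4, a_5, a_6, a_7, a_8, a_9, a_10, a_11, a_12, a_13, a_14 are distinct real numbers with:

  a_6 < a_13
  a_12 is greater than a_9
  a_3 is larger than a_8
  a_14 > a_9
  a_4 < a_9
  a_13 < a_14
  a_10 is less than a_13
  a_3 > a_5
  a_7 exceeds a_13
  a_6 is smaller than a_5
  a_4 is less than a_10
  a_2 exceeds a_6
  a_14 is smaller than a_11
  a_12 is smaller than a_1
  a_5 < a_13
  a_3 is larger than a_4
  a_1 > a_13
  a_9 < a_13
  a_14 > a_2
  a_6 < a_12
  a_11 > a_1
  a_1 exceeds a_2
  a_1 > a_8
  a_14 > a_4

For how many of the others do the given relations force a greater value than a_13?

4

From a_13 the given relations immediately reach a_7, a_14, a_1.
From those, a_11 — 4 in total.
No other element is forced above a_13 by the given relations, so the count is 4.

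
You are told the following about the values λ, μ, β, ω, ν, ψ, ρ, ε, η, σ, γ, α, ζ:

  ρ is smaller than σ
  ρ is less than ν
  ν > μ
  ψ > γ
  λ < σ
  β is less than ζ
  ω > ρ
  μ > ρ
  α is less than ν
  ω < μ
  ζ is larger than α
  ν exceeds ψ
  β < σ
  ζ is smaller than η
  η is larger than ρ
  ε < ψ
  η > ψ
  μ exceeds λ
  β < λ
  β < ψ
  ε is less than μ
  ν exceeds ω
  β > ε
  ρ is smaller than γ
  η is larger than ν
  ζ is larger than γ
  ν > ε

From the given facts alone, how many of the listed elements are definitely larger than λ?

4

Directly above λ: μ, σ.
One step further: ν (3 so far).
One step further: η (4 so far).
No other element is forced above λ by the given relations, so the count is 4.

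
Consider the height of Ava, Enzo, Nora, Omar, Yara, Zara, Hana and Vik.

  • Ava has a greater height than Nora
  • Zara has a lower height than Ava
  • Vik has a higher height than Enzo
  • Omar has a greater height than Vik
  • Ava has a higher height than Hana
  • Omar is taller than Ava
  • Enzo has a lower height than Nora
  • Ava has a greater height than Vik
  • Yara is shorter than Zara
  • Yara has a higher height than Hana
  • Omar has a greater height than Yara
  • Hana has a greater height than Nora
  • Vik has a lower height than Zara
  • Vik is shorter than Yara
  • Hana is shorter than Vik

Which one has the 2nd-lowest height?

Piecing the relations together gives one ordering: Enzo < Nora < Hana < Vik < Yara < Zara < Ava < Omar.
Counting 2 from the smallest end gives Nora.

Nora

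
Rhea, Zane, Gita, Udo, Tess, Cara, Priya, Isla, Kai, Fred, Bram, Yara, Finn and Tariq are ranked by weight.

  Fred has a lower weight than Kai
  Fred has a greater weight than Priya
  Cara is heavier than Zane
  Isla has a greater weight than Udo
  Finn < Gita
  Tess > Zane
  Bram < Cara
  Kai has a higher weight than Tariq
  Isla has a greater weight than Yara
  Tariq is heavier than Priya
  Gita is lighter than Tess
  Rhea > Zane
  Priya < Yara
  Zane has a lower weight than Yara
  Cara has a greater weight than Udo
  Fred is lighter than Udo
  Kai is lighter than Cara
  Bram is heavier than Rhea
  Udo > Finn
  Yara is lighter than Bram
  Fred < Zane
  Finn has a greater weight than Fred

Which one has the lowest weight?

Priya

Chaining upward from Priya: directly above it, Fred, Tariq, Yara; then Finn, Zane, Bram, Udo, Kai, Isla; then Rhea, Gita, Cara, Tess.
That covers every other element, and nothing is given below Priya, so Priya is the lowest weight.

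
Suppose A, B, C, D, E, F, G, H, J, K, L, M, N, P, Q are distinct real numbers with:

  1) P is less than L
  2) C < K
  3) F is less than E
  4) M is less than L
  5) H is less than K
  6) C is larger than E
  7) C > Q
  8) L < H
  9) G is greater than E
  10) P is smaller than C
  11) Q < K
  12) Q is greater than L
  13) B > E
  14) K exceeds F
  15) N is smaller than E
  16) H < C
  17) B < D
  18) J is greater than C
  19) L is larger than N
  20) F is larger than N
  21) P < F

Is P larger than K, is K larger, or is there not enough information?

K

Following the relations from P: P < L < H < C < K.
So K is larger.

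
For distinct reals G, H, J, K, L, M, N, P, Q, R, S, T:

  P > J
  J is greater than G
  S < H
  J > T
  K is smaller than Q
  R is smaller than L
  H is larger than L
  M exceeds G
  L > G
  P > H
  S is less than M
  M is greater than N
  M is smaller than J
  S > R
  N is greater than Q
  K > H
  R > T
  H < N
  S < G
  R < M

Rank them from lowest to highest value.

T < R < S < G < L < H < K < Q < N < M < J < P

Nothing is placed below T, so it is least; from there T < R; R < S; S < G; G < L; L < H; H < K; K < Q; Q < N; N < M; M < J; J < P, each given directly.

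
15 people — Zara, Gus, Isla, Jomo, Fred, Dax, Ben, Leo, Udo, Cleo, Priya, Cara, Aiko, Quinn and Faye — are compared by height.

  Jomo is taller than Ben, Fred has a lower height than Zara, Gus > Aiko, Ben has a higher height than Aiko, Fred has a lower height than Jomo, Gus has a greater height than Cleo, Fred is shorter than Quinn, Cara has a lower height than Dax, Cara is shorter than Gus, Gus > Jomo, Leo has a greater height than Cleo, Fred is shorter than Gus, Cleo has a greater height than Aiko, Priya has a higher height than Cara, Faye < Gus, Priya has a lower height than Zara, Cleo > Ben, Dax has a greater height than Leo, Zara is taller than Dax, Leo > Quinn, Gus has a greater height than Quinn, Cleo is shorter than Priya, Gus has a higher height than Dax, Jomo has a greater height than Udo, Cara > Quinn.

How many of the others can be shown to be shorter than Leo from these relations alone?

5

From Leo the given relations immediately reach Cleo, Quinn.
From those, Aiko, Ben, Fred — 5 in total.
Nothing else is reachable below Leo; 5 in all.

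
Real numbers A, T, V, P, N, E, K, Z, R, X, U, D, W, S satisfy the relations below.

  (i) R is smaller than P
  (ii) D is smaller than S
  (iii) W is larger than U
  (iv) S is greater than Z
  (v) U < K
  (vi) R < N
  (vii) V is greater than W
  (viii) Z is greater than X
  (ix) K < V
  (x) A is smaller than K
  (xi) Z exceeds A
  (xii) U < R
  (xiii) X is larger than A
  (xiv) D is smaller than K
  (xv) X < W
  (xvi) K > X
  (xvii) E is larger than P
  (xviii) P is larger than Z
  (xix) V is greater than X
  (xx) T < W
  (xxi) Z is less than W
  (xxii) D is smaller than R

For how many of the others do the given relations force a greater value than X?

7

The elements the relations force above X are Z, W, S, K, P, V, E — no chain reaches any other.
That is 7.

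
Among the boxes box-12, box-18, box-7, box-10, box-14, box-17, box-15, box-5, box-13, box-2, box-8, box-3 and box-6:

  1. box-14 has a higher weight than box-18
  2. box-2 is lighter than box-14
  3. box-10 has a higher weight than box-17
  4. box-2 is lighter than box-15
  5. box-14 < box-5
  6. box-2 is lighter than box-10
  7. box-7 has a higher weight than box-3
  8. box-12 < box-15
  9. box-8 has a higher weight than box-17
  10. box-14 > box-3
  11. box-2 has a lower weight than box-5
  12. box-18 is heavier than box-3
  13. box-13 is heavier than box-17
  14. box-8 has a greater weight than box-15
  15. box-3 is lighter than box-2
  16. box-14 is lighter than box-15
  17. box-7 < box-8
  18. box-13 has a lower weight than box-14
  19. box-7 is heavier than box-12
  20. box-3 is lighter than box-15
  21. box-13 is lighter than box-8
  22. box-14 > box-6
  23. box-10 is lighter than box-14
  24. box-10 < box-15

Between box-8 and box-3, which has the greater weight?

box-8

Following the relations from box-3: box-3 < box-2 < box-10 < box-14 < box-15 < box-8.
So box-3 < box-8; box-8 is the heavier of the two.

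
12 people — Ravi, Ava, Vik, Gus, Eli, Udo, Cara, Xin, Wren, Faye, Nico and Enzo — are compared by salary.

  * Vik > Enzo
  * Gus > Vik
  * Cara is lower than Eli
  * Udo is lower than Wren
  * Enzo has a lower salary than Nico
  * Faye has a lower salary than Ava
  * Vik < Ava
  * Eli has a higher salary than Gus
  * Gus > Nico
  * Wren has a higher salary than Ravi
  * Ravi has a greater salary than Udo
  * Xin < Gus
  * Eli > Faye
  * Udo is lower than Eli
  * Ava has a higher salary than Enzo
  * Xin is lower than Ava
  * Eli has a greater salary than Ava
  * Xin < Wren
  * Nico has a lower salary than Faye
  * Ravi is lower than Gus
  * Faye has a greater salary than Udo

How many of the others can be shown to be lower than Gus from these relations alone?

From Gus the given relations immediately reach Ravi, Xin, Vik, Nico.
From those, Enzo, Udo — 6 in total.
No other element is forced below Gus by the given relations, so the count is 6.

6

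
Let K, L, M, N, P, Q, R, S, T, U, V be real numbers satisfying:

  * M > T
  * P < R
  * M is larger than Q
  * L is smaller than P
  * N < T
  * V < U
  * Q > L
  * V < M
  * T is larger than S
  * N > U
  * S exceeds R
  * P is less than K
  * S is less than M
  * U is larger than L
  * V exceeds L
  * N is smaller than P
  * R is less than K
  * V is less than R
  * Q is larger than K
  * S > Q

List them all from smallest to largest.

L < V < U < N < P < R < K < Q < S < T < M

Each adjacent pair is fixed by a given relation: L < V; V < U; U < N; N < P; P < R; R < K; K < Q; Q < S; S < T; T < M. Chaining them end to end gives the full order.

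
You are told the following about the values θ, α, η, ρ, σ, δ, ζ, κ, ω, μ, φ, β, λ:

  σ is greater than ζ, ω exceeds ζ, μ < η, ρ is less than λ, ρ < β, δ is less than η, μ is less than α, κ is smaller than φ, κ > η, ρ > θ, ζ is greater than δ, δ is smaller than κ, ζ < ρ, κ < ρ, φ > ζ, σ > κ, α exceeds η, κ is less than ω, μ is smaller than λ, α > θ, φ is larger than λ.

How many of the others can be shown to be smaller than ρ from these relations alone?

From ρ the given relations immediately reach ζ, κ, θ.
From those, δ, η — 5 in total.
From those, μ — 6 in total.
Nothing else is reachable below ρ; 6 in all.

6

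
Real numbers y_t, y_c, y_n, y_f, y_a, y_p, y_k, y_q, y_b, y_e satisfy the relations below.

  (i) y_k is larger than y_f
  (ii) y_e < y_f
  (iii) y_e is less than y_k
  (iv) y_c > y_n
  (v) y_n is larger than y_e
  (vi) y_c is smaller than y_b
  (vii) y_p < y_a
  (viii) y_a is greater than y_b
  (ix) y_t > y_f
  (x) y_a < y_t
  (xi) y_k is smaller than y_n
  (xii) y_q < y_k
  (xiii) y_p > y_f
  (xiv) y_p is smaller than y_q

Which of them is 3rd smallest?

Chaining the given pairs: y_e < y_f < y_p < y_q < y_k < y_n < y_c < y_b < y_a < y_t.
Counting 3 from the smallest end gives y_p.

y_p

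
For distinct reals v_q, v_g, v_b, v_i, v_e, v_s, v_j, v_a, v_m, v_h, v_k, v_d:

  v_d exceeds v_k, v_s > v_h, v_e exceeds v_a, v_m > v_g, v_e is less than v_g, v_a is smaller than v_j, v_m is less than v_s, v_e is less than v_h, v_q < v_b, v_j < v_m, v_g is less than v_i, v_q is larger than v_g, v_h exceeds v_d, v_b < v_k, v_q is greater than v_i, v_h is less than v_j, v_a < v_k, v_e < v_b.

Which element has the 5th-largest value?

v_d

The consecutive relations fix a unique order: v_a < v_e < v_g < v_i < v_q < v_b < v_k < v_d < v_h < v_j < v_m < v_s.
Counting 5 from the largest end gives v_d.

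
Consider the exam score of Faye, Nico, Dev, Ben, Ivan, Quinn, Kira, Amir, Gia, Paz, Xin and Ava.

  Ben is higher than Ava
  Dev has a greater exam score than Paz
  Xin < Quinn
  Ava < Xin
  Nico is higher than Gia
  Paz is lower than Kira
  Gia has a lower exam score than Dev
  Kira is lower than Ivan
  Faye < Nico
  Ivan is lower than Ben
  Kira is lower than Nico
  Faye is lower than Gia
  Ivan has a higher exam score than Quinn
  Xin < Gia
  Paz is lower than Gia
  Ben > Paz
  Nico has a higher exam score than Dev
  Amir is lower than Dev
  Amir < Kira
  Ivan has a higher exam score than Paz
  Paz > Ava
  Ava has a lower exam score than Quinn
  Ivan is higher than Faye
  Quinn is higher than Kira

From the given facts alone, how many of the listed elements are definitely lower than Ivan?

The elements the relations force below Ivan are Faye, Ava, Paz, Xin, Amir, Kira, Quinn — no chain reaches any other.
That is 7.

7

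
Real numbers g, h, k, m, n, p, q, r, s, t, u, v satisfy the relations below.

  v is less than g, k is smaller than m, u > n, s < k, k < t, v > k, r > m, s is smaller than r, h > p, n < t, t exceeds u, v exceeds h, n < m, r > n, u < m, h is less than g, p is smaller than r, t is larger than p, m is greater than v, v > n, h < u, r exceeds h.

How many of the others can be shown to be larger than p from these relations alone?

7

From p the given relations immediately reach h, t, r.
From those, u, v, g — 6 in total.
From those, m — 7 in total.
Nothing else is reachable above p; 7 in all.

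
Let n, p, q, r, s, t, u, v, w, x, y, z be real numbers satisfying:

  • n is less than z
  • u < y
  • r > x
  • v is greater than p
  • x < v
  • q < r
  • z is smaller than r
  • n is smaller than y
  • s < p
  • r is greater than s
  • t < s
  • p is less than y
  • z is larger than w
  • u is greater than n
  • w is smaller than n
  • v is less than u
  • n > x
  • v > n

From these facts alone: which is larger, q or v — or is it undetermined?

Following every chain through q: above q we get r.
v is not reached, and no chain runs the other way from v to q.
So the given relations leave the order of q and v undetermined.

undetermined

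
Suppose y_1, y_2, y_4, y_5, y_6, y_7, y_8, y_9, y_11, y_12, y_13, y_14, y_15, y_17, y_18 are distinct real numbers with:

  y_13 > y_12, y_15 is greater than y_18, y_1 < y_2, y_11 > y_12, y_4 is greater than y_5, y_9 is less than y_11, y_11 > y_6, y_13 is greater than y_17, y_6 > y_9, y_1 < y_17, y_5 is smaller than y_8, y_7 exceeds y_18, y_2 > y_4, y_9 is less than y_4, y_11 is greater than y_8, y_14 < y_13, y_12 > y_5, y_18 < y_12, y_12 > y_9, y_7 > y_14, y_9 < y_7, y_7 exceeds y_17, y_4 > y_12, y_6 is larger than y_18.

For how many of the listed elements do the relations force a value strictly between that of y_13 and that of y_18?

1

The relations place y_18 below y_13. An element lies strictly between them when it is forced above y_18 and also forced below y_13.
Above y_18: {y_12, y_7, y_6, y_4, y_2, y_11, y_15}. Below y_13: {y_9, y_14, y_5, y_12, y_1, y_17}.
Intersection: {y_12} — 1.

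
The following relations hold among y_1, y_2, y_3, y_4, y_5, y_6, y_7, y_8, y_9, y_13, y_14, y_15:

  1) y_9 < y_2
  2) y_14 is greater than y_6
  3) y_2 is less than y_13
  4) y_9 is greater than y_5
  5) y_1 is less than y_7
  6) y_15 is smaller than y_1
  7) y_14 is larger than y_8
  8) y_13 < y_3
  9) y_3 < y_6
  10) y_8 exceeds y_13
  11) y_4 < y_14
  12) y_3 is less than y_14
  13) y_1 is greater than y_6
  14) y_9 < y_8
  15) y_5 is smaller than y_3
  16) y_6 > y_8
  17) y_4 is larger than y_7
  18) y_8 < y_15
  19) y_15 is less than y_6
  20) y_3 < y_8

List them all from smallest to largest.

Nothing is placed below y_5, so it is least; from there y_5 < y_9; y_9 < y_2; y_2 < y_13; y_13 < y_3; y_3 < y_8; y_8 < y_15; y_15 < y_6; y_6 < y_1; y_1 < y_7; y_7 < y_4; y_4 < y_14, each given directly.

y_5 < y_9 < y_2 < y_13 < y_3 < y_8 < y_15 < y_6 < y_1 < y_7 < y_4 < y_14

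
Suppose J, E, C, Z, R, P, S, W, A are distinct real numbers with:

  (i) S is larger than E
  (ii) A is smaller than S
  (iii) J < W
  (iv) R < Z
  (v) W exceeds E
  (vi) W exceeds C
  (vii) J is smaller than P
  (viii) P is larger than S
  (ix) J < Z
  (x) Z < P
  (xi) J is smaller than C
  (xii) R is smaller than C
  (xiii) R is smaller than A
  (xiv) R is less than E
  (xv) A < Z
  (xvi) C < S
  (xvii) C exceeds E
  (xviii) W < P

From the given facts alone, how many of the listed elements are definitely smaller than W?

From W the given relations immediately reach J, E, C.
From those, R — 4 in total.
Nothing else is reachable below W; 4 in all.

4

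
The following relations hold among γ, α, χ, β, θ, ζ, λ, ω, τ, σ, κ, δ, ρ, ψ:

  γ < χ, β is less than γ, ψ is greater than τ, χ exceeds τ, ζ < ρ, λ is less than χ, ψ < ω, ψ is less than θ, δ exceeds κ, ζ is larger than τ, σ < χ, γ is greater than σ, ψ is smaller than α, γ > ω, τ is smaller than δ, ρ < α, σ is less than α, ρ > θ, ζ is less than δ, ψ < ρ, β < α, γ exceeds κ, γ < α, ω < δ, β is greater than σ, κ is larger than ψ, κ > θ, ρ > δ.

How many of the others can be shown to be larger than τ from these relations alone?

10

From τ the given relations immediately reach ζ, ψ, δ, χ.
From those, ω, θ, κ, ρ, α — 9 in total.
From those, γ — 10 in total.
Nothing else is reachable above τ; 10 in all.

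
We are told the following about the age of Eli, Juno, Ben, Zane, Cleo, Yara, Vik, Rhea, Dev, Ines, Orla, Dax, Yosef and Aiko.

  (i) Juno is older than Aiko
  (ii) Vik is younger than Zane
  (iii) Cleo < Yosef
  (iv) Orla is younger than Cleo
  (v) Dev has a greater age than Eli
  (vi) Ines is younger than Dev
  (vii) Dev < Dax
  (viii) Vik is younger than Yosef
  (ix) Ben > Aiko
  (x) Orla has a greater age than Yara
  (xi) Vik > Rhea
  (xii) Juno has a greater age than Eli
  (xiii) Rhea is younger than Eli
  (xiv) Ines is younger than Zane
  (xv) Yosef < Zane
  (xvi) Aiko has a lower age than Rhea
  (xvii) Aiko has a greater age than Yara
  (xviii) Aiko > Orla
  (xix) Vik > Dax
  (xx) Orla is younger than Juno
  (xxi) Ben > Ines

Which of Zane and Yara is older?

Zane

Yara < Orla and Orla < Aiko give Yara < Aiko.
Then Aiko < Rhea extends the chain to Rhea.
Then Rhea < Eli extends the chain to Eli.
With Eli < Dev: Yara < Orla < Aiko < Rhea < Eli < Dev.
With Dev < Dax: Yara < Orla < Aiko < Rhea < Eli < Dev < Dax.
With Dax < Vik: Yara < Orla < Aiko < Rhea < Eli < Dev < Dax < Vik.
Then Vik < Yosef extends the chain to Yosef.
With Yosef < Zane: Yara < Orla < Aiko < Rhea < Eli < Dev < Dax < Vik < Yosef < Zane.
So Yara < Zane; Zane is the older of the two.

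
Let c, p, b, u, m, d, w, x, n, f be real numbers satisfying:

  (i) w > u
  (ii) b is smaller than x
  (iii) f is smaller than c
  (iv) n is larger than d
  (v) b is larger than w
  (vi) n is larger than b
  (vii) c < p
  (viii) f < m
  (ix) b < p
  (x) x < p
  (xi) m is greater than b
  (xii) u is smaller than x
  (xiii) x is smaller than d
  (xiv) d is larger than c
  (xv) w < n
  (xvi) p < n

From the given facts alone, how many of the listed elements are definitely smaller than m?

Directly below m: b, f.
One step further: w (3 so far).
One step further: u (4 so far).
No other element is forced below m by the given relations, so the count is 4.

4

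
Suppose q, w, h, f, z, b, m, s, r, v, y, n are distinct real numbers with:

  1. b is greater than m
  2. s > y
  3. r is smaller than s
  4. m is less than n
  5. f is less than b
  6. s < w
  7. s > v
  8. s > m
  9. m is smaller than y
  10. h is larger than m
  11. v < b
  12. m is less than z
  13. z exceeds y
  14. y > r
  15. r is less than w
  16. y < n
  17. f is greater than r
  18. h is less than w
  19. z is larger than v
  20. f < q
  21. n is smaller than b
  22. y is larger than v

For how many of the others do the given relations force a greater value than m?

7

The elements the relations force above m are y, n, h, s, b, z, w — no chain reaches any other.
That is 7.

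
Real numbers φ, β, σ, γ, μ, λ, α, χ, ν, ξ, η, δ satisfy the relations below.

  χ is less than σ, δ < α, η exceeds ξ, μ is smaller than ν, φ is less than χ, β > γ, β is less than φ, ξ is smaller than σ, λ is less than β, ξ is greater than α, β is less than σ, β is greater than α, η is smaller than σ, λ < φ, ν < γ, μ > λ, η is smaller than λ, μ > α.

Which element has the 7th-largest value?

μ

Piecing the relations together gives one ordering: δ < α < ξ < η < λ < μ < ν < γ < β < φ < χ < σ.
The 7th largest is μ.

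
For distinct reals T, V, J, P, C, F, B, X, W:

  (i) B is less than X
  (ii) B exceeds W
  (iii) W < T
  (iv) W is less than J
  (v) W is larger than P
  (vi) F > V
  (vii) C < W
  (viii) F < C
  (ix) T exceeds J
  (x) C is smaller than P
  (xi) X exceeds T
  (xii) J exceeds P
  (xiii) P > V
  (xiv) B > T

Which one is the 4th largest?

J

The consecutive relations fix a unique order: V < F < C < P < W < J < T < B < X.
The 4th largest is J.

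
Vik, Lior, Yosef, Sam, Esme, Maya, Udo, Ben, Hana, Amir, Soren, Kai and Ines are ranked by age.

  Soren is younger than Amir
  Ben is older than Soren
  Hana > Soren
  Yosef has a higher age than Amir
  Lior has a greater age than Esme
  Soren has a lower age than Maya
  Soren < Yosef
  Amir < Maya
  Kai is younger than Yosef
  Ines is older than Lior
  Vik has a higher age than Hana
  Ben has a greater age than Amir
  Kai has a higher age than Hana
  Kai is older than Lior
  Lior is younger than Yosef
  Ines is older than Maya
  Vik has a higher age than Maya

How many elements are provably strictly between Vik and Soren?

3

Chaining upward from Soren reaches: Amir, Maya, Hana, Ines, Ben, Kai, Yosef.
Chaining downward from Vik reaches: Amir, Maya, Hana.
Strictly between Soren and Vik are those in both lists: Amir, Maya, Hana — 3 elements.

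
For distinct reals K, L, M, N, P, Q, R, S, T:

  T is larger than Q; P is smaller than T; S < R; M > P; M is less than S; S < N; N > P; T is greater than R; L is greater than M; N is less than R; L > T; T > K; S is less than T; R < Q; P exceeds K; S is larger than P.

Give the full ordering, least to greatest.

K < P < M < S < N < R < Q < T < L

The consecutive links are each given: K < P; P < M; M < S; S < N; N < R; R < Q; Q < T; T < L.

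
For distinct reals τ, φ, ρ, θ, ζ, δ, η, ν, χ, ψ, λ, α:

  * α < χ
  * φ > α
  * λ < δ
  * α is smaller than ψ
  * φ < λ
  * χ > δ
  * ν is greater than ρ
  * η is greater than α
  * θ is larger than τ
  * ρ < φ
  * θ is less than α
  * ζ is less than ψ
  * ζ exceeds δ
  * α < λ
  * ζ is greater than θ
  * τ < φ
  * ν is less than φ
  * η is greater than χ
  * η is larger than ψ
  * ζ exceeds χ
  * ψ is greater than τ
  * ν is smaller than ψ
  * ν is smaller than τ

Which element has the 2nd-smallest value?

The consecutive relations fix a unique order: ρ < ν < τ < θ < α < φ < λ < δ < χ < ζ < ψ < η.
The 2nd smallest is ν.

ν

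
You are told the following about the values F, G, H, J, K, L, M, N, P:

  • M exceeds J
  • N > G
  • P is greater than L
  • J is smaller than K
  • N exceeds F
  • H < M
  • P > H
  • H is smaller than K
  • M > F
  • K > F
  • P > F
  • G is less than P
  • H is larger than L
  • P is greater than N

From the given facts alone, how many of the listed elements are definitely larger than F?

The elements the relations force above F are N, M, P, K — no chain reaches any other.
That is 4.

4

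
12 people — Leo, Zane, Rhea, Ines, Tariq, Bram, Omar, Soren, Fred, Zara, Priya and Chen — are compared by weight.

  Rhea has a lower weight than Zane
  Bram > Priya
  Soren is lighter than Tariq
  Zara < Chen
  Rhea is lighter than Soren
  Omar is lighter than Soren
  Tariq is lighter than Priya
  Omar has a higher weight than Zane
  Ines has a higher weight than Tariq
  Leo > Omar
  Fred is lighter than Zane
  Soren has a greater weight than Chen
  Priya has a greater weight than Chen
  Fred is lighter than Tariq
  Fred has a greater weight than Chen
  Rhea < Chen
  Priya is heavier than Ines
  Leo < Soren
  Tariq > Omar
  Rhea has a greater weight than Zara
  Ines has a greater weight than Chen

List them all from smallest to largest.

Each adjacent pair is fixed by a given relation: Zara < Rhea; Rhea < Chen; Chen < Fred; Fred < Zane; Zane < Omar; Omar < Leo; Leo < Soren; Soren < Tariq; Tariq < Ines; Ines < Priya; Priya < Bram. Chaining them end to end gives the full order.

Zara < Rhea < Chen < Fred < Zane < Omar < Leo < Soren < Tariq < Ines < Priya < Bram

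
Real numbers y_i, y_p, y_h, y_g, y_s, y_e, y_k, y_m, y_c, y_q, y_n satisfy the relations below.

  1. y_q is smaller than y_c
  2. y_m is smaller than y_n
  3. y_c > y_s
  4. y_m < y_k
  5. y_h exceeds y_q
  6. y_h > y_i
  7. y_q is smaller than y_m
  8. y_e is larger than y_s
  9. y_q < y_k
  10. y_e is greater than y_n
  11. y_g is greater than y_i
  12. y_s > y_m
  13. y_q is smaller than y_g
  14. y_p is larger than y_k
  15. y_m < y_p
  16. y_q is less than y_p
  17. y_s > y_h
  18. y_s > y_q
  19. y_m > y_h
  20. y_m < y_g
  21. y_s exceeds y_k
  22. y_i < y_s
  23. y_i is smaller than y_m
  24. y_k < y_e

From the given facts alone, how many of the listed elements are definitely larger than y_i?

From y_i the given relations immediately reach y_h, y_m, y_g, y_s.
From those, y_k, y_n, y_e, y_c, y_p — 9 in total.
No other element is forced above y_i by the given relations, so the count is 9.

9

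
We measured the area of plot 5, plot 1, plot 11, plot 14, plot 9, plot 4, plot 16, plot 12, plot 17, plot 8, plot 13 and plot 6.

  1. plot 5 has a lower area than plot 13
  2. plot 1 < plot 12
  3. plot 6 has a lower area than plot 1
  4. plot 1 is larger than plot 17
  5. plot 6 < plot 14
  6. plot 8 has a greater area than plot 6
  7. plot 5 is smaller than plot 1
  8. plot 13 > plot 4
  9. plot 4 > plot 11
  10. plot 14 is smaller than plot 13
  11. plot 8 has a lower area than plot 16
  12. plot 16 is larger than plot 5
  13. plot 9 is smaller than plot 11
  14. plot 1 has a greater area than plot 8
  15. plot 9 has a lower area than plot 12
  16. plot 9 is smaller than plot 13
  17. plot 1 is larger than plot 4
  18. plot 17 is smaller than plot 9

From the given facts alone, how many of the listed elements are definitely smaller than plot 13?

7

From plot 13 the given relations immediately reach plot 9, plot 5, plot 4, plot 14.
From those, plot 17, plot 6, plot 11 — 7 in total.
Nothing else is reachable below plot 13; 7 in all.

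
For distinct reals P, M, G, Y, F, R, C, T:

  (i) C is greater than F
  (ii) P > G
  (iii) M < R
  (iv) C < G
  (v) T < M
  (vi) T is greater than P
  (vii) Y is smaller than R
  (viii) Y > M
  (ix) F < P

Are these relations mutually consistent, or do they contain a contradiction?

consistent

The single ordering F < C < G < P < T < M < Y < R satisfies every listed relation, so no contradiction arises.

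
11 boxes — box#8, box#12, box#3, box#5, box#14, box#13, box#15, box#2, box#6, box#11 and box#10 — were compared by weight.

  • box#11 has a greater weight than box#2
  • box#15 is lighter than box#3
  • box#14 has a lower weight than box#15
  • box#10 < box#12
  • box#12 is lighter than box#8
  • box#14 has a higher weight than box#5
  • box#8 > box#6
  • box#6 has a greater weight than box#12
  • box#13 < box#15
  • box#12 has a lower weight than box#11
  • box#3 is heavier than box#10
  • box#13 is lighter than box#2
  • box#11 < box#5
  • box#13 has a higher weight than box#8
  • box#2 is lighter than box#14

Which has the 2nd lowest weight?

The consecutive relations fix a unique order: box#10 < box#12 < box#6 < box#8 < box#13 < box#2 < box#11 < box#5 < box#14 < box#15 < box#3.
The 2nd smallest is box#12.

box#12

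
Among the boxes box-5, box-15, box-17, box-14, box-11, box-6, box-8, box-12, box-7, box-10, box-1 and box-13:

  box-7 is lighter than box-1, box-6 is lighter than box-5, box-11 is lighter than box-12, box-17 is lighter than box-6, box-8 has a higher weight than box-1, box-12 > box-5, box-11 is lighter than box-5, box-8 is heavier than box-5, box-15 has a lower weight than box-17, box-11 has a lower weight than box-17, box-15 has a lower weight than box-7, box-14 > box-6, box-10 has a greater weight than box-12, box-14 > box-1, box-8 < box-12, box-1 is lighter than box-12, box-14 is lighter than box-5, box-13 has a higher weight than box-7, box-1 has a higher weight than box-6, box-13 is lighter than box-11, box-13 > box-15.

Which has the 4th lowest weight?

box-11

Piecing the relations together gives one ordering: box-15 < box-7 < box-13 < box-11 < box-17 < box-6 < box-1 < box-14 < box-5 < box-8 < box-12 < box-10.
Counting 4 from the smallest end gives box-11.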